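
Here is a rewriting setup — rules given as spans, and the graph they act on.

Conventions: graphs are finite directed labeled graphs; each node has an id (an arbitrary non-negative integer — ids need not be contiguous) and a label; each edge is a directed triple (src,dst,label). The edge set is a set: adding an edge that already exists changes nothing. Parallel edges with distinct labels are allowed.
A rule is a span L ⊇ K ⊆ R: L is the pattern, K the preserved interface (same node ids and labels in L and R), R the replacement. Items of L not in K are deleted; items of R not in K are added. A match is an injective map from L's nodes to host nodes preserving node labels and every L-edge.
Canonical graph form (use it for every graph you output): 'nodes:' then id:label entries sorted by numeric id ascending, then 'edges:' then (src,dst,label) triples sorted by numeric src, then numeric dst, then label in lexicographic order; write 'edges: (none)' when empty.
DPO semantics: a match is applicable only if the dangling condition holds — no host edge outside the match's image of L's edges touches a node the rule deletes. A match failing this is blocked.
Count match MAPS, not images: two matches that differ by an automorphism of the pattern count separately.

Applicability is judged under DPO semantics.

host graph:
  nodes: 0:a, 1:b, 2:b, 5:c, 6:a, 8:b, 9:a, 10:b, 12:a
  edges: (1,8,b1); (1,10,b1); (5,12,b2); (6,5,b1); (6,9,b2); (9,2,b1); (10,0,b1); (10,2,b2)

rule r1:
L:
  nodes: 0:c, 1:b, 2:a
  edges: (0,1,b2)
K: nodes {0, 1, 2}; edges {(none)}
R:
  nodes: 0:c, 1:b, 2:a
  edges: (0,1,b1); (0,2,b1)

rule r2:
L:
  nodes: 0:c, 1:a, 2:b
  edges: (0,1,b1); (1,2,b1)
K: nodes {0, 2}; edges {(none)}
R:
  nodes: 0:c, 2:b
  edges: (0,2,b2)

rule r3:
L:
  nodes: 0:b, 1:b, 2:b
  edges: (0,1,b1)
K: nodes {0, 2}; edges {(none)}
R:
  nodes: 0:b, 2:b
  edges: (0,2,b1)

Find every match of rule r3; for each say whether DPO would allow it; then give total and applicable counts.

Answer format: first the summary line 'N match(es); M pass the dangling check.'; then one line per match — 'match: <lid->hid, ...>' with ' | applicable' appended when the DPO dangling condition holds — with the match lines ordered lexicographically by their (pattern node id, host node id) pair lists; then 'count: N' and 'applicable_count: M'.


4 match(es); 2 pass the dangling check.
match: 0->1, 1->8, 2->2 | applicable
match: 0->1, 1->8, 2->10 | applicable
match: 0->1, 1->10, 2->2
match: 0->1, 1->10, 2->8
count: 4
applicable_count: 2


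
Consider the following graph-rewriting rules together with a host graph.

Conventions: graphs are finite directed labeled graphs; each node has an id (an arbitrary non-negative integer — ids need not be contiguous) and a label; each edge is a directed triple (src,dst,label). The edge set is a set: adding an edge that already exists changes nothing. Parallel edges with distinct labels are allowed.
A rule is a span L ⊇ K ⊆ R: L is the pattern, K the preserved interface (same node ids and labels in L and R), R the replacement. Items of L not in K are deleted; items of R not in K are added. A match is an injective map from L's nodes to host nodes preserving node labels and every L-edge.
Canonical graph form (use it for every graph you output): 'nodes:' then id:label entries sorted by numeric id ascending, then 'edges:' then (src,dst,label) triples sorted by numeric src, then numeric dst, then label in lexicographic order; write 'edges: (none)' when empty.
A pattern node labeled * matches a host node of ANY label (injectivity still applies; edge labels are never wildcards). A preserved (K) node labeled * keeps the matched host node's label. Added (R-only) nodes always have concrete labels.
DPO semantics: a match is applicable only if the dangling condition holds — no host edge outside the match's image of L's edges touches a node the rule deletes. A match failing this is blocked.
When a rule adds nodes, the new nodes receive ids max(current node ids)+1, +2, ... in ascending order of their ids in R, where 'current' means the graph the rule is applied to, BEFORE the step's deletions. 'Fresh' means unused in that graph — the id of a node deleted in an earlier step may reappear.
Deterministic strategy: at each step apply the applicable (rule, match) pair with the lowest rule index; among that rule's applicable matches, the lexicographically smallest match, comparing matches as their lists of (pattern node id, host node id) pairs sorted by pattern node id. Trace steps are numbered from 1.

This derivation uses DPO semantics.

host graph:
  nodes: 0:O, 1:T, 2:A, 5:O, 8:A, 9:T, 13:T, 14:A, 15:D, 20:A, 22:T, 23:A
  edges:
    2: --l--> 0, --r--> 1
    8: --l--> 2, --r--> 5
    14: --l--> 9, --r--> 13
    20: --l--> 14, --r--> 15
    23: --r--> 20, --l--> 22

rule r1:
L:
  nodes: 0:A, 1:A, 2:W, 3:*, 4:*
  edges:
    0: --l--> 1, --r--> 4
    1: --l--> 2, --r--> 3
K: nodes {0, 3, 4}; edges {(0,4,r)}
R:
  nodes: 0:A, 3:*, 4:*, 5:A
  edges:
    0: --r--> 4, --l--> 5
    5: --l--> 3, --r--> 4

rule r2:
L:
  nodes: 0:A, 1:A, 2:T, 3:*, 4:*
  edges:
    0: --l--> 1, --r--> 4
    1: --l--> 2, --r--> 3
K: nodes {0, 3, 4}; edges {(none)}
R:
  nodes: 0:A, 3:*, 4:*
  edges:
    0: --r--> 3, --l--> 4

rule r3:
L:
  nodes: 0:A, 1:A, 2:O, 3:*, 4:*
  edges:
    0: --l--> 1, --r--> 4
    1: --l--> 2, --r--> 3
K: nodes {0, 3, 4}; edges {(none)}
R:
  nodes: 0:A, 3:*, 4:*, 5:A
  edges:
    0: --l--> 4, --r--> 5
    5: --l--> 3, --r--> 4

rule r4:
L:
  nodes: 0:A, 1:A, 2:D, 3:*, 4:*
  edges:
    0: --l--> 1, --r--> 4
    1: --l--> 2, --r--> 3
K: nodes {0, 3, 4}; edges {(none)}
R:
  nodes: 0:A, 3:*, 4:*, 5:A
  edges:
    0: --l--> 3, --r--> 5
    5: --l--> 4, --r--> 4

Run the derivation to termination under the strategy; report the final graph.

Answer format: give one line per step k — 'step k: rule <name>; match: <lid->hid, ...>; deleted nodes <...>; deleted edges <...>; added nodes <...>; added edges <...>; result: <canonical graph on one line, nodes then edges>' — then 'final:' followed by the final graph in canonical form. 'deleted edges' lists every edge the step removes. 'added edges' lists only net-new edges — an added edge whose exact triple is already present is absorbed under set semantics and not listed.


step 1: rule r2; match: 0->20, 1->14, 2->9, 3->13, 4->15; deleted nodes 9, 14; deleted edges (14,9,l); (14,13,r); (20,14,l); (20,15,r); added nodes (none); added edges (20,13,r); (20,15,l); result: nodes: 0:O, 1:T, 2:A, 5:O, 8:A, 13:T, 15:D, 20:A, 22:T, 23:A edges: (2,0,l); (2,1,r); (8,2,l); (8,5,r); (20,13,r); (20,15,l); (23,20,r); (23,22,l)
step 2: rule r3; match: 0->8, 1->2, 2->0, 3->1, 4->5; deleted nodes 0, 2; deleted edges (2,0,l); (2,1,r); (8,2,l); (8,5,r); added nodes 24; added edges (8,5,l); (8,24,r); (24,1,l); (24,5,r); result: nodes: 1:T, 5:O, 8:A, 13:T, 15:D, 20:A, 22:T, 23:A, 24:A edges: (8,5,l); (8,24,r); (20,13,r); (20,15,l); (23,20,r); (23,22,l); (24,1,l); (24,5,r)
final:
nodes: 1:T, 5:O, 8:A, 13:T, 15:D, 20:A, 22:T, 23:A, 24:A
edges: (8,5,l); (8,24,r); (20,13,r); (20,15,l); (23,20,r); (23,22,l); (24,1,l); (24,5,r)


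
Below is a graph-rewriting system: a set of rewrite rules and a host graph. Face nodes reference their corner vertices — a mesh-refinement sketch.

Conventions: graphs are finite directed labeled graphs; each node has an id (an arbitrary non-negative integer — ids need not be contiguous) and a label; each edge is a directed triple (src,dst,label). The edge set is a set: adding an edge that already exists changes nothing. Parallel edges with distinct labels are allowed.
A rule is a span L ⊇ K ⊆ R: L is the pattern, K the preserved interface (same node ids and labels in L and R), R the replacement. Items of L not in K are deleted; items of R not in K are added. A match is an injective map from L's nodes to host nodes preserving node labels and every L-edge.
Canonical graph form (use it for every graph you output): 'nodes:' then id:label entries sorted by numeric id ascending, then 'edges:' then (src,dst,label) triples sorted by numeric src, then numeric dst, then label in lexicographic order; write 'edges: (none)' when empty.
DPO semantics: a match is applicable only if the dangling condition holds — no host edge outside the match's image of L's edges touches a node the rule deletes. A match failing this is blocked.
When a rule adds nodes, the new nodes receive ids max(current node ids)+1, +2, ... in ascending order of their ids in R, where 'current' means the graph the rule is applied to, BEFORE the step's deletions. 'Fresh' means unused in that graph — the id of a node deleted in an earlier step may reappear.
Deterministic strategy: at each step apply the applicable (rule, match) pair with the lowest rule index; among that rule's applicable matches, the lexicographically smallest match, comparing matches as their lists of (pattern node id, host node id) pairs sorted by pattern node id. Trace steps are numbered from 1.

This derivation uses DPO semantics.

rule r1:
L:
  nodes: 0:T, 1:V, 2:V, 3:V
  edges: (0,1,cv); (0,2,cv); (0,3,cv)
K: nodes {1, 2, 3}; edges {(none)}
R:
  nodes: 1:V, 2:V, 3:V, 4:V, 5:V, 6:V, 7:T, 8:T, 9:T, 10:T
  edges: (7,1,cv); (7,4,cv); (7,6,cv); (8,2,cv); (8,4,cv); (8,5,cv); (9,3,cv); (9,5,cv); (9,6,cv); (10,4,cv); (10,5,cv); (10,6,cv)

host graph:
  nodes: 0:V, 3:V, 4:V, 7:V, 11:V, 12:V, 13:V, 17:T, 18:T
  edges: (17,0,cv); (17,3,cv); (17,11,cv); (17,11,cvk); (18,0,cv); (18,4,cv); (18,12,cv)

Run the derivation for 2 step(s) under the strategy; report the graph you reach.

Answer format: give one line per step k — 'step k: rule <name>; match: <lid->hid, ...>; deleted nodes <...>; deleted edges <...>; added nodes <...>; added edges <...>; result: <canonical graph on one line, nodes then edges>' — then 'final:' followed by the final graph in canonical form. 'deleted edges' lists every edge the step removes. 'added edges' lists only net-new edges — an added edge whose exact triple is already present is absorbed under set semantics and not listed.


step 1: rule r1; match: 0->18, 1->0, 2->4, 3->12; deleted nodes 18; deleted edges (18,0,cv); (18,4,cv); (18,12,cv); added nodes 19, 20, 21, 22, 23, 24, 25; added edges (22,0,cv); (22,19,cv); (22,21,cv); (23,4,cv); (23,19,cv); (23,20,cv); (24,12,cv); (24,20,cv); (24,21,cv); (25,19,cv); (25,20,cv); (25,21,cv); result: nodes: 0:V, 3:V, 4:V, 7:V, 11:V, 12:V, 13:V, 17:T, 19:V, 20:V, 21:V, 22:T, 23:T, 24:T, 25:T edges: (17,0,cv); (17,3,cv); (17,11,cv); (17,11,cvk); (22,0,cv); (22,19,cv); (22,21,cv); (23,4,cv); (23,19,cv); (23,20,cv); (24,12,cv); (24,20,cv); (24,21,cv); (25,19,cv); (25,20,cv); (25,21,cv)
step 2: rule r1; match: 0->22, 1->0, 2->19, 3->21; deleted nodes 22; deleted edges (22,0,cv); (22,19,cv); (22,21,cv); added nodes 26, 27, 28, 29, 30, 31, 32; added edges (29,0,cv); (29,26,cv); (29,28,cv); (30,19,cv); (30,26,cv); (30,27,cv); (31,21,cv); (31,27,cv); (31,28,cv); (32,26,cv); (32,27,cv); (32,28,cv); result: nodes: 0:V, 3:V, 4:V, 7:V, 11:V, 12:V, 13:V, 17:T, 19:V, 20:V, 21:V, 23:T, 24:T, 25:T, 26:V, 27:V, 28:V, 29:T, 30:T, 31:T, 32:T edges: (17,0,cv); (17,3,cv); (17,11,cv); (17,11,cvk); (23,4,cv); (23,19,cv); (23,20,cv); (24,12,cv); (24,20,cv); (24,21,cv); (25,19,cv); (25,20,cv); (25,21,cv); (29,0,cv); (29,26,cv); (29,28,cv); (30,19,cv); (30,26,cv); (30,27,cv); (31,21,cv); (31,27,cv); (31,28,cv); (32,26,cv); (32,27,cv); (32,28,cv)
final:
nodes: 0:V, 3:V, 4:V, 7:V, 11:V, 12:V, 13:V, 17:T, 19:V, 20:V, 21:V, 23:T, 24:T, 25:T, 26:V, 27:V, 28:V, 29:T, 30:T, 31:T, 32:T
edges: (17,0,cv); (17,3,cv); (17,11,cv); (17,11,cvk); (23,4,cv); (23,19,cv); (23,20,cv); (24,12,cv); (24,20,cv); (24,21,cv); (25,19,cv); (25,20,cv); (25,21,cv); (29,0,cv); (29,26,cv); (29,28,cv); (30,19,cv); (30,26,cv); (30,27,cv); (31,21,cv); (31,27,cv); (31,28,cv); (32,26,cv); (32,27,cv); (32,28,cv)


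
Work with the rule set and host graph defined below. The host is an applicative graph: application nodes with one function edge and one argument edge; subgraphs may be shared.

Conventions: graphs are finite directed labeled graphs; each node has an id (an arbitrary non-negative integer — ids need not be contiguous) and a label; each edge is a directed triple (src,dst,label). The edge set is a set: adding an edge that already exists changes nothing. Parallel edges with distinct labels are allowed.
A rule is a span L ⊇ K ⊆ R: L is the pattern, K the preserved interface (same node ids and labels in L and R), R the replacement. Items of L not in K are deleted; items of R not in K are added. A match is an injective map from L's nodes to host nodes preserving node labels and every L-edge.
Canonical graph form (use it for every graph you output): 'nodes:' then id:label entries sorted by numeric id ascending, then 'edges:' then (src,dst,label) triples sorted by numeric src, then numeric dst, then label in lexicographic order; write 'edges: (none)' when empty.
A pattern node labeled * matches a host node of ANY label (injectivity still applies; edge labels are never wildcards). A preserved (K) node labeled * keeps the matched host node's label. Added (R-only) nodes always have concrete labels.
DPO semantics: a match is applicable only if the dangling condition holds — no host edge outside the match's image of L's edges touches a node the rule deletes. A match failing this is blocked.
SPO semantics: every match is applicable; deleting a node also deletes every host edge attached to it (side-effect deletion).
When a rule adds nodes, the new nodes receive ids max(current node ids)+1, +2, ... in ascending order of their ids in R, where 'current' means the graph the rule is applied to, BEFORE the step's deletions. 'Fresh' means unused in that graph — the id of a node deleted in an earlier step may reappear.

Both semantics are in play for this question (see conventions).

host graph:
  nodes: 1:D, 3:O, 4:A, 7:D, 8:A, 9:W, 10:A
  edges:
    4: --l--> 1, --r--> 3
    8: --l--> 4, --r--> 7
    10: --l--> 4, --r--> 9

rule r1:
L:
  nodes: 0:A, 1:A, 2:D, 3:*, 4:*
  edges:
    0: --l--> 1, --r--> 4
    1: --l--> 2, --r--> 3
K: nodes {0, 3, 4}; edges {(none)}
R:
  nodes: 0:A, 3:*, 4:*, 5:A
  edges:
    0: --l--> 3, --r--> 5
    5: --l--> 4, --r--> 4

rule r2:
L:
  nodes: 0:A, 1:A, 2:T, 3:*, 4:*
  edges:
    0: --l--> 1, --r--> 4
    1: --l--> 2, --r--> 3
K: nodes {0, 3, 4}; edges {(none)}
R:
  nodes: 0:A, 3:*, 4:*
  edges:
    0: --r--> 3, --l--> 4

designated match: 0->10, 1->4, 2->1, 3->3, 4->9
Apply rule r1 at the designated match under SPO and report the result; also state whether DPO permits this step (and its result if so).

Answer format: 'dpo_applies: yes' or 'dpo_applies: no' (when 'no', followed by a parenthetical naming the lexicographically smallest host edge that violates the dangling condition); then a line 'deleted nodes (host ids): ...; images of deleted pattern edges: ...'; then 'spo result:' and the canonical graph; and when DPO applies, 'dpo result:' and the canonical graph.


dpo_applies: no
(the rule deletes node 4, which keeps host edge (8,4,l) outside the match image — the dangling condition fails, DPO blocks; SPO proceeds and side-deletes such edges)
deleted nodes (host ids): 1, 4; images of deleted pattern edges: (4,1,l); (4,3,r); (10,4,l); (10,9,r)
spo result:
nodes: 3:O, 7:D, 8:A, 9:W, 10:A, 11:A
edges: (8,7,r); (10,3,l); (10,11,r); (11,9,l); (11,9,r)


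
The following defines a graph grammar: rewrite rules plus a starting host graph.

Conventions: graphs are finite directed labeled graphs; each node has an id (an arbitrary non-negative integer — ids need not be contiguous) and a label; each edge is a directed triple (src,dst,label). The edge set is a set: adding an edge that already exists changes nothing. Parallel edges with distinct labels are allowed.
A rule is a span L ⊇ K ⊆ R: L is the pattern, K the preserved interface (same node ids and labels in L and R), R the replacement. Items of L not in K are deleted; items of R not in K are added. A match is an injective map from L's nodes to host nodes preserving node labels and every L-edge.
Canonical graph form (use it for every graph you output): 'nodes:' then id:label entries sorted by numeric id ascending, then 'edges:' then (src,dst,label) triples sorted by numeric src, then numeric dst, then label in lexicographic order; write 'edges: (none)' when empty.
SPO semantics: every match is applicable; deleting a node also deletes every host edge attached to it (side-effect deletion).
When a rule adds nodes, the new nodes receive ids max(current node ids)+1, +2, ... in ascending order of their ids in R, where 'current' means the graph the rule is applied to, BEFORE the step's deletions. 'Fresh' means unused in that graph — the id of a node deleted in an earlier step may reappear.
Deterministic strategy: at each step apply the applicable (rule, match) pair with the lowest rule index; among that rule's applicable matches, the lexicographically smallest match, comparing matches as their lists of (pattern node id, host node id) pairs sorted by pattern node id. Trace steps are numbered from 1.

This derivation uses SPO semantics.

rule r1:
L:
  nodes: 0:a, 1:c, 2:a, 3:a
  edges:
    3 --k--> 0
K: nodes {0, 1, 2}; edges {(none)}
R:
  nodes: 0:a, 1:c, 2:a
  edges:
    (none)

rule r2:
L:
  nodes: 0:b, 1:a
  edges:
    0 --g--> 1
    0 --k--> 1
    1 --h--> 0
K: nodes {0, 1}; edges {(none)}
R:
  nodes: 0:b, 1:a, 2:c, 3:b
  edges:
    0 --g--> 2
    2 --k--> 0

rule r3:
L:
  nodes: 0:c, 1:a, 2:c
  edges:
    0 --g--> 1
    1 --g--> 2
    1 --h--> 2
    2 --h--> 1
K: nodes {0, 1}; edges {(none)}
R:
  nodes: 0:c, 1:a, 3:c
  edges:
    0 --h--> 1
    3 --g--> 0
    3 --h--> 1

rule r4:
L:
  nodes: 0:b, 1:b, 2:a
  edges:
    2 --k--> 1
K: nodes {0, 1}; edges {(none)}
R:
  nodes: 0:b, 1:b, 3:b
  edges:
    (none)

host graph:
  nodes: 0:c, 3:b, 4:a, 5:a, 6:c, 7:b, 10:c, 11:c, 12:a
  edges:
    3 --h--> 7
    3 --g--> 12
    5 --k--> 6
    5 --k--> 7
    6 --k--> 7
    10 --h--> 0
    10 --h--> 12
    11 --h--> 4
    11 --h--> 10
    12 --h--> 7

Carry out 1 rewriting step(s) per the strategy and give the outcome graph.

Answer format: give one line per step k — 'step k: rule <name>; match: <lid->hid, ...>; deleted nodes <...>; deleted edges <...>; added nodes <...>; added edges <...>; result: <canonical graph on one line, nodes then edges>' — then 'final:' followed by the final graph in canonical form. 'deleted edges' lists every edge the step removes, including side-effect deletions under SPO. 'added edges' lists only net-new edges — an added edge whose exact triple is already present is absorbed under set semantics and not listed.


step 1: rule r4; match: 0->3, 1->7, 2->5; deleted nodes 5; deleted edges (5,6,k); (5,7,k); added nodes 13; added edges (none); result: nodes: 0:c, 3:b, 4:a, 6:c, 7:b, 10:c, 11:c, 12:a, 13:b edges: (3,7,h); (3,12,g); (6,7,k); (10,0,h); (10,12,h); (11,4,h); (11,10,h); (12,7,h)
final:
nodes: 0:c, 3:b, 4:a, 6:c, 7:b, 10:c, 11:c, 12:a, 13:b
edges: (3,7,h); (3,12,g); (6,7,k); (10,0,h); (10,12,h); (11,4,h); (11,10,h); (12,7,h)


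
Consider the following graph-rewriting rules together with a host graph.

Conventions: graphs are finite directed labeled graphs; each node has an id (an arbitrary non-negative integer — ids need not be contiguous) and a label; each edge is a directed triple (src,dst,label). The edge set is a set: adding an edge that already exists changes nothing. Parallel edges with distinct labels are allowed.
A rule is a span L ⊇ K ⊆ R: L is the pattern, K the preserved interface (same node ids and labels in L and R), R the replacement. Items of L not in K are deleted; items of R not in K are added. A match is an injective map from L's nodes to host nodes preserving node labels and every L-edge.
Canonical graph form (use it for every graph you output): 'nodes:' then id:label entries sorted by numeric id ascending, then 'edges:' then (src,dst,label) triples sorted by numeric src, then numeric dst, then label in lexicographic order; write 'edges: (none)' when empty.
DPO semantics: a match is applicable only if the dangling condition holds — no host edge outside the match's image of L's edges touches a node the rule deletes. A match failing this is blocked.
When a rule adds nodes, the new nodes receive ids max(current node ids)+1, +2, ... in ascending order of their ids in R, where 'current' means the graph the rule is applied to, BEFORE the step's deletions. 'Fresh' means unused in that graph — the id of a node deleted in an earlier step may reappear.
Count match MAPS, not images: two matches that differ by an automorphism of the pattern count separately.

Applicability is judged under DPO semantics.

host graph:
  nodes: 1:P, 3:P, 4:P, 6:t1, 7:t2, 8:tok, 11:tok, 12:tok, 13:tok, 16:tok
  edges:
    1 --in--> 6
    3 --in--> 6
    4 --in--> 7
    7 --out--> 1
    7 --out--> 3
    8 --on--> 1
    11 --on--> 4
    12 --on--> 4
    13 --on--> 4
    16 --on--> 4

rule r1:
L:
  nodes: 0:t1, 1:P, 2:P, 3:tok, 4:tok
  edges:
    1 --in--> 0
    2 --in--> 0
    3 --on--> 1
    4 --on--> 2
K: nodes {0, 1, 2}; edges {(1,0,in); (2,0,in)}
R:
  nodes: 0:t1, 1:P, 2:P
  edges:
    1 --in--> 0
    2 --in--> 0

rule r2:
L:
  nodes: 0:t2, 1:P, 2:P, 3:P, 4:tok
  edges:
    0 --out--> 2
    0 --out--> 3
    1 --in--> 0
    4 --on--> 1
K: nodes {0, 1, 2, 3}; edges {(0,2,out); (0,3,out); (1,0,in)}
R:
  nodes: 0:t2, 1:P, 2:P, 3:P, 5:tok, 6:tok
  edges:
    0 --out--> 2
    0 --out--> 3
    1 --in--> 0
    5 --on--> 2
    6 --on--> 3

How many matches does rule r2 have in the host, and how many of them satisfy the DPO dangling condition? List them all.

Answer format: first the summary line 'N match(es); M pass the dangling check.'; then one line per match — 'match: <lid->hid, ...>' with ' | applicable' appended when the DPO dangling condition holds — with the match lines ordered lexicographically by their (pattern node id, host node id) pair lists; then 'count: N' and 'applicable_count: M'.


8 match(es); 8 pass the dangling check.
match: 0->7, 1->4, 2->1, 3->3, 4->11 | applicable
match: 0->7, 1->4, 2->1, 3->3, 4->12 | applicable
match: 0->7, 1->4, 2->1, 3->3, 4->13 | applicable
match: 0->7, 1->4, 2->1, 3->3, 4->16 | applicable
match: 0->7, 1->4, 2->3, 3->1, 4->11 | applicable
match: 0->7, 1->4, 2->3, 3->1, 4->12 | applicable
match: 0->7, 1->4, 2->3, 3->1, 4->13 | applicable
match: 0->7, 1->4, 2->3, 3->1, 4->16 | applicable
count: 8
applicable_count: 8


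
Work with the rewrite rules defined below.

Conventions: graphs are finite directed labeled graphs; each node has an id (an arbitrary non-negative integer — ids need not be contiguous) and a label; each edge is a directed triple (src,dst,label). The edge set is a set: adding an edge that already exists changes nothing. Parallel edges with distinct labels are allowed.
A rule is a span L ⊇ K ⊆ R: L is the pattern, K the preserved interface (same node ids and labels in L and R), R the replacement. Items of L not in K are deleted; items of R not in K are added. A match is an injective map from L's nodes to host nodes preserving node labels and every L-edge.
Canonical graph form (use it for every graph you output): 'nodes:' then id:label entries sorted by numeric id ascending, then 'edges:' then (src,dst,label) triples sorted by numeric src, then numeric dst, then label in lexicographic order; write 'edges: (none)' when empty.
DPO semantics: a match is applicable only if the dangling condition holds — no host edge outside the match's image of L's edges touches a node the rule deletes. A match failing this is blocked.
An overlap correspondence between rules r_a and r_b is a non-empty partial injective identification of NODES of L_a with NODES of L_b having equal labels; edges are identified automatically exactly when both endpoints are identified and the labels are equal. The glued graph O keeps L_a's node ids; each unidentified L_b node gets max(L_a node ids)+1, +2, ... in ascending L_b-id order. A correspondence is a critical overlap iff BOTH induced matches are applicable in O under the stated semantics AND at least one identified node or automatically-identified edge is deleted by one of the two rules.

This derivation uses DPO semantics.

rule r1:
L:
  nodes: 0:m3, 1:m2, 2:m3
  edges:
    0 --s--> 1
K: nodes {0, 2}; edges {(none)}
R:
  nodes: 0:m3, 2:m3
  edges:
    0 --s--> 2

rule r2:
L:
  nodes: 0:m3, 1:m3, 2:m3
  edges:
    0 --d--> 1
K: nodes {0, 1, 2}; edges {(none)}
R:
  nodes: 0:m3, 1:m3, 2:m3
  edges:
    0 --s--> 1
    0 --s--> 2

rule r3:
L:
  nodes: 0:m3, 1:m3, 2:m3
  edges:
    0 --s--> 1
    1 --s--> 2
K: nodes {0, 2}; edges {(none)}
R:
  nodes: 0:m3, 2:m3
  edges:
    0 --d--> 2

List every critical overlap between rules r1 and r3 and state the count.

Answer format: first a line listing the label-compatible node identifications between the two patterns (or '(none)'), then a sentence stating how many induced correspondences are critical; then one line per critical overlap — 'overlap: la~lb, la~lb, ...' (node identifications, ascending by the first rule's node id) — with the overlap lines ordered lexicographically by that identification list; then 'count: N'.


label-compatible node identifications between L(r1) and L(r3): 0~0, 0~1, 0~2, 2~0, 2~1, 2~2
3 of the induced correspondences are critical overlaps of r1 and r3.
overlap: 0~0, 2~1
overlap: 0~2, 2~1
overlap: 2~1
count: 3


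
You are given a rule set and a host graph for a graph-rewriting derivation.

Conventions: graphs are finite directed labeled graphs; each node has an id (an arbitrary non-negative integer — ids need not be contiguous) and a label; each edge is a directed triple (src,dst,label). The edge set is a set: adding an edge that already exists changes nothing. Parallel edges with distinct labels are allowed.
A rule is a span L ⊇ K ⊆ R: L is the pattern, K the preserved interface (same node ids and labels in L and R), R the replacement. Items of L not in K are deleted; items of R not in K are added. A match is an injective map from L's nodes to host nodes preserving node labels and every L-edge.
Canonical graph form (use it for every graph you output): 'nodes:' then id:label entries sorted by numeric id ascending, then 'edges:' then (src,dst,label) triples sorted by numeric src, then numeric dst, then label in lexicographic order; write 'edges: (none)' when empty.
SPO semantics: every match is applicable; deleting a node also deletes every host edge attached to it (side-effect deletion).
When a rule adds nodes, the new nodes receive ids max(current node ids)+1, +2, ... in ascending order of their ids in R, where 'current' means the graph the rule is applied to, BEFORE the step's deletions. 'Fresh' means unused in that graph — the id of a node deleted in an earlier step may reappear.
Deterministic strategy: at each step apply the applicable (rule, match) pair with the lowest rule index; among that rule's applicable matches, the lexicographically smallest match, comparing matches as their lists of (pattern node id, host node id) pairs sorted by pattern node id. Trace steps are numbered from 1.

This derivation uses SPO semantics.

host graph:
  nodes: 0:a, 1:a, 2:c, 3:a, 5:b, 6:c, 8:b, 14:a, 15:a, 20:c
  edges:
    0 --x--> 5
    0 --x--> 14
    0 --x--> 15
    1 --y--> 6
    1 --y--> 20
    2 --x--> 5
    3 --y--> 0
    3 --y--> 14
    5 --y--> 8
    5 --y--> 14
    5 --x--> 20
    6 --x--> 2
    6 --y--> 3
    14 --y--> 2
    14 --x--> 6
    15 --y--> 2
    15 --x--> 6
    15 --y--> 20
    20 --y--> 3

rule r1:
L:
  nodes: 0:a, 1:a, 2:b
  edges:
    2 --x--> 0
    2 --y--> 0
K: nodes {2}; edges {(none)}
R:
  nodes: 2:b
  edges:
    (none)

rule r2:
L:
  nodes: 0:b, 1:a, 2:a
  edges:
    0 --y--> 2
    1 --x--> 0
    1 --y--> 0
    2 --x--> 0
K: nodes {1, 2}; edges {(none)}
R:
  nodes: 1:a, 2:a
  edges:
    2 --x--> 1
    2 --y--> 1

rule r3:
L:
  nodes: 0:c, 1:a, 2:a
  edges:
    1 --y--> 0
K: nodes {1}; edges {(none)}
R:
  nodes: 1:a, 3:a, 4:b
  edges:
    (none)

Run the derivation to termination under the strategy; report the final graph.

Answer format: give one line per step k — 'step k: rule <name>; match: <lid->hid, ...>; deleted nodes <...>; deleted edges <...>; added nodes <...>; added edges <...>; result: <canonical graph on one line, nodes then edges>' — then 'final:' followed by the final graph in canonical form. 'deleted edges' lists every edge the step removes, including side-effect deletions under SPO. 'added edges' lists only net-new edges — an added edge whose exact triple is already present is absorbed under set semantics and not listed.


step 1: rule r3; match: 0->2, 1->14, 2->0; deleted nodes 0, 2; deleted edges (0,5,x); (0,14,x); (0,15,x); (2,5,x); (3,0,y); (6,2,x); (14,2,y); (15,2,y); added nodes 21, 22; added edges (none); result: nodes: 1:a, 3:a, 5:b, 6:c, 8:b, 14:a, 15:a, 20:c, 21:a, 22:b edges: (1,6,y); (1,20,y); (3,14,y); (5,8,y); (5,14,y); (5,20,x); (6,3,y); (14,6,x); (15,6,x); (15,20,y); (20,3,y)
step 2: rule r3; match: 0->6, 1->1, 2->3; deleted nodes 3, 6; deleted edges (1,6,y); (3,14,y); (6,3,y); (14,6,x); (15,6,x); (20,3,y); added nodes 23, 24; added edges (none); result: nodes: 1:a, 5:b, 8:b, 14:a, 15:a, 20:c, 21:a, 22:b, 23:a, 24:b edges: (1,20,y); (5,8,y); (5,14,y); (5,20,x); (15,20,y)
step 3: rule r3; match: 0->20, 1->1, 2->14; deleted nodes 14, 20; deleted edges (1,20,y); (5,14,y); (5,20,x); (15,20,y); added nodes 25, 26; added edges (none); result: nodes: 1:a, 5:b, 8:b, 15:a, 21:a, 22:b, 23:a, 24:b, 25:a, 26:b edges: (5,8,y)
final:
nodes: 1:a, 5:b, 8:b, 15:a, 21:a, 22:b, 23:a, 24:b, 25:a, 26:b
edges: (5,8,y)


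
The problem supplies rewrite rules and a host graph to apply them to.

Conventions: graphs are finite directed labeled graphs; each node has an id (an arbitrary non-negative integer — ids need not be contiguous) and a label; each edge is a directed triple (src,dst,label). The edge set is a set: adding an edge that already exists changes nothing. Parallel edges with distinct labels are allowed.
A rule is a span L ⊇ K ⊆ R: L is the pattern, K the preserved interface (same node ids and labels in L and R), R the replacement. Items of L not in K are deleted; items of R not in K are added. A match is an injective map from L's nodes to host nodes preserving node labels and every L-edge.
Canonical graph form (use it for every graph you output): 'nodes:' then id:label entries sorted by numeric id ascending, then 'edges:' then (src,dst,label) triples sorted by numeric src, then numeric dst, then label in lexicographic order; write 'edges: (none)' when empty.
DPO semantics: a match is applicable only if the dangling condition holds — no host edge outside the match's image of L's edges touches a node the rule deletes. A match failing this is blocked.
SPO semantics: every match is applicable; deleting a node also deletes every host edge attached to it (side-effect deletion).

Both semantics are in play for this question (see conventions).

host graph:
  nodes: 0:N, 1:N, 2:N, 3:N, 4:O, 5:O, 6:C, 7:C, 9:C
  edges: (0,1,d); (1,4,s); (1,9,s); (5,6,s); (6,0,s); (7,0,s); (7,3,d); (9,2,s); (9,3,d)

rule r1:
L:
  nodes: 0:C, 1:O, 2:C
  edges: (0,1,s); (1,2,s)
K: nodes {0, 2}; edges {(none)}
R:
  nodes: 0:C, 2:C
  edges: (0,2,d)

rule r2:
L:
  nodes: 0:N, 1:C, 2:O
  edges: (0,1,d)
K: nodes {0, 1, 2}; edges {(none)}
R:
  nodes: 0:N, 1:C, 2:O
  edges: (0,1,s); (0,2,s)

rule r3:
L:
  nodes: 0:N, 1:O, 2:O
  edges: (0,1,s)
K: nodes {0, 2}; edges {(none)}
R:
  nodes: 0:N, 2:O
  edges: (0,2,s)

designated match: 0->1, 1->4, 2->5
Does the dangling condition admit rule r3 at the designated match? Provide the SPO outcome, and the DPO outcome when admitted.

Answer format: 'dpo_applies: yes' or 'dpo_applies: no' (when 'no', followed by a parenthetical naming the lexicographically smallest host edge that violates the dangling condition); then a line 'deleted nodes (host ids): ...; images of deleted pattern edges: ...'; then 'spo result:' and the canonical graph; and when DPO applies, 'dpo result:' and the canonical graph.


dpo_applies: yes
deleted nodes (host ids): 4; images of deleted pattern edges: (1,4,s)
spo result:
nodes: 0:N, 1:N, 2:N, 3:N, 5:O, 6:C, 7:C, 9:C
edges: (0,1,d); (1,5,s); (1,9,s); (5,6,s); (6,0,s); (7,0,s); (7,3,d); (9,2,s); (9,3,d)
dpo result:
nodes: 0:N, 1:N, 2:N, 3:N, 5:O, 6:C, 7:C, 9:C
edges: (0,1,d); (1,5,s); (1,9,s); (5,6,s); (6,0,s); (7,0,s); (7,3,d); (9,2,s); (9,3,d)


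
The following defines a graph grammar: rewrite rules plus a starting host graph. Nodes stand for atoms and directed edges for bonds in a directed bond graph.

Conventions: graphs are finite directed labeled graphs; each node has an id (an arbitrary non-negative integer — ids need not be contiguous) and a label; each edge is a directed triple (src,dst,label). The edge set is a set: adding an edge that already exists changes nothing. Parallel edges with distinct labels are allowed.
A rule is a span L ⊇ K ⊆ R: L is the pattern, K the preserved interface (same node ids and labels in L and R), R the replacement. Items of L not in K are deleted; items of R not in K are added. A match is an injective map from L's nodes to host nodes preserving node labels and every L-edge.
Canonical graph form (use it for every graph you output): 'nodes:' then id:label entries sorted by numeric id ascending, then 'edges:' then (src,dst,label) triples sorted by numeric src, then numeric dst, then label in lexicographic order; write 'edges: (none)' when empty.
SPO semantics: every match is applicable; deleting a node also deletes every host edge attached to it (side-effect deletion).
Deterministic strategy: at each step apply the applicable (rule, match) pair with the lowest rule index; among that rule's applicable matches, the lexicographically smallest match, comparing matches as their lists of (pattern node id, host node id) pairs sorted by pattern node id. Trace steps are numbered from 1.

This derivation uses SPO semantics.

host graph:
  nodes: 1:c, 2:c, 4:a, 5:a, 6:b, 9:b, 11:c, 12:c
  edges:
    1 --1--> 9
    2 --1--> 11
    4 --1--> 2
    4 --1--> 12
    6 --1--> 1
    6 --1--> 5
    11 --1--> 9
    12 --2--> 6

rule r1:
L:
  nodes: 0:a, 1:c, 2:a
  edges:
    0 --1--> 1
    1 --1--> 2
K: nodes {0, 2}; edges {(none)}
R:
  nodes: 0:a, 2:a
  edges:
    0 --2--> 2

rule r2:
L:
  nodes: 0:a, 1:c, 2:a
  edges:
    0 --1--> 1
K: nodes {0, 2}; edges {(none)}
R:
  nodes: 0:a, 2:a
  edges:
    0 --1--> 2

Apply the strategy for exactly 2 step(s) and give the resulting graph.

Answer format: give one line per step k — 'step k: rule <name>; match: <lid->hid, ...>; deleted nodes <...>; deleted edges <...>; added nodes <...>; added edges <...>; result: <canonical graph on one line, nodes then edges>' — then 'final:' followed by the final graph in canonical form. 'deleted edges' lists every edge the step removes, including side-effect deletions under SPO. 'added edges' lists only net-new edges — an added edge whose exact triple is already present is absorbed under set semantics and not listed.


step 1: rule r2; match: 0->4, 1->2, 2->5; deleted nodes 2; deleted edges (2,11,1); (4,2,1); added nodes (none); added edges (4,5,1); result: nodes: 1:c, 4:a, 5:a, 6:b, 9:b, 11:c, 12:c edges: (1,9,1); (4,5,1); (4,12,1); (6,1,1); (6,5,1); (11,9,1); (12,6,2)
step 2: rule r2; match: 0->4, 1->12, 2->5; deleted nodes 12; deleted edges (4,12,1); (12,6,2); added nodes (none); added edges (none); result: nodes: 1:c, 4:a, 5:a, 6:b, 9:b, 11:c edges: (1,9,1); (4,5,1); (6,1,1); (6,5,1); (11,9,1)
final:
nodes: 1:c, 4:a, 5:a, 6:b, 9:b, 11:c
edges: (1,9,1); (4,5,1); (6,1,1); (6,5,1); (11,9,1)


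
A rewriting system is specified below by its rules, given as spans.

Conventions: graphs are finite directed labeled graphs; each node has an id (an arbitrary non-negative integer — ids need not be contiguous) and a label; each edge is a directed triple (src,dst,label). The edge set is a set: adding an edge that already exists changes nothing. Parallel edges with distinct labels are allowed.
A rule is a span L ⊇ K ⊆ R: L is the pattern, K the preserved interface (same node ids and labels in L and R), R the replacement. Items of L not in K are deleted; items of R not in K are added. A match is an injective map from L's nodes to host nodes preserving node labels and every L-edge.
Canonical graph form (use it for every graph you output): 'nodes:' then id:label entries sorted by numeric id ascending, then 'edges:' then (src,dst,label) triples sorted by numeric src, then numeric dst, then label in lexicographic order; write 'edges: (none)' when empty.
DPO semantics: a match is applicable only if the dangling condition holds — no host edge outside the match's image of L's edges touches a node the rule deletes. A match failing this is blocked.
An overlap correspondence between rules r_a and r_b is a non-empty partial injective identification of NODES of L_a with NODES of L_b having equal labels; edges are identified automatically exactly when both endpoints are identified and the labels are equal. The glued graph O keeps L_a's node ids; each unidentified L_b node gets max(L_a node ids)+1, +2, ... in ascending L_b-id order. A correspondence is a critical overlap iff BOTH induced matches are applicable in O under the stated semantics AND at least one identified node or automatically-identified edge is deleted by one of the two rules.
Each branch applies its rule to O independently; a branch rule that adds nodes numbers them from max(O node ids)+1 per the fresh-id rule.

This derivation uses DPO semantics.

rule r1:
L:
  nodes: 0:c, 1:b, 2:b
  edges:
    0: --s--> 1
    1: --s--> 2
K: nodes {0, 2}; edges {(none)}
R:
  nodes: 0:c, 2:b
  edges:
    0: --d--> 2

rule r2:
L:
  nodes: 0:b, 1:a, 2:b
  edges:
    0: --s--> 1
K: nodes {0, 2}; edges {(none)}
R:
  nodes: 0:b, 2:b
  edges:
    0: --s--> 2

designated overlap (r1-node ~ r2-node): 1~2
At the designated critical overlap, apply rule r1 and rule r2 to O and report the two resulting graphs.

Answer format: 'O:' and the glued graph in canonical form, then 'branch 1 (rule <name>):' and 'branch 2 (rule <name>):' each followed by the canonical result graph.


O:
nodes: 0:c, 1:b, 2:b, 3:b, 4:a
edges: (0,1,s); (1,2,s); (3,4,s)
branch 1 (rule r1):
nodes: 0:c, 2:b, 3:b, 4:a
edges: (0,2,d); (3,4,s)
branch 2 (rule r2):
nodes: 0:c, 1:b, 2:b, 3:b
edges: (0,1,s); (1,2,s); (3,1,s)


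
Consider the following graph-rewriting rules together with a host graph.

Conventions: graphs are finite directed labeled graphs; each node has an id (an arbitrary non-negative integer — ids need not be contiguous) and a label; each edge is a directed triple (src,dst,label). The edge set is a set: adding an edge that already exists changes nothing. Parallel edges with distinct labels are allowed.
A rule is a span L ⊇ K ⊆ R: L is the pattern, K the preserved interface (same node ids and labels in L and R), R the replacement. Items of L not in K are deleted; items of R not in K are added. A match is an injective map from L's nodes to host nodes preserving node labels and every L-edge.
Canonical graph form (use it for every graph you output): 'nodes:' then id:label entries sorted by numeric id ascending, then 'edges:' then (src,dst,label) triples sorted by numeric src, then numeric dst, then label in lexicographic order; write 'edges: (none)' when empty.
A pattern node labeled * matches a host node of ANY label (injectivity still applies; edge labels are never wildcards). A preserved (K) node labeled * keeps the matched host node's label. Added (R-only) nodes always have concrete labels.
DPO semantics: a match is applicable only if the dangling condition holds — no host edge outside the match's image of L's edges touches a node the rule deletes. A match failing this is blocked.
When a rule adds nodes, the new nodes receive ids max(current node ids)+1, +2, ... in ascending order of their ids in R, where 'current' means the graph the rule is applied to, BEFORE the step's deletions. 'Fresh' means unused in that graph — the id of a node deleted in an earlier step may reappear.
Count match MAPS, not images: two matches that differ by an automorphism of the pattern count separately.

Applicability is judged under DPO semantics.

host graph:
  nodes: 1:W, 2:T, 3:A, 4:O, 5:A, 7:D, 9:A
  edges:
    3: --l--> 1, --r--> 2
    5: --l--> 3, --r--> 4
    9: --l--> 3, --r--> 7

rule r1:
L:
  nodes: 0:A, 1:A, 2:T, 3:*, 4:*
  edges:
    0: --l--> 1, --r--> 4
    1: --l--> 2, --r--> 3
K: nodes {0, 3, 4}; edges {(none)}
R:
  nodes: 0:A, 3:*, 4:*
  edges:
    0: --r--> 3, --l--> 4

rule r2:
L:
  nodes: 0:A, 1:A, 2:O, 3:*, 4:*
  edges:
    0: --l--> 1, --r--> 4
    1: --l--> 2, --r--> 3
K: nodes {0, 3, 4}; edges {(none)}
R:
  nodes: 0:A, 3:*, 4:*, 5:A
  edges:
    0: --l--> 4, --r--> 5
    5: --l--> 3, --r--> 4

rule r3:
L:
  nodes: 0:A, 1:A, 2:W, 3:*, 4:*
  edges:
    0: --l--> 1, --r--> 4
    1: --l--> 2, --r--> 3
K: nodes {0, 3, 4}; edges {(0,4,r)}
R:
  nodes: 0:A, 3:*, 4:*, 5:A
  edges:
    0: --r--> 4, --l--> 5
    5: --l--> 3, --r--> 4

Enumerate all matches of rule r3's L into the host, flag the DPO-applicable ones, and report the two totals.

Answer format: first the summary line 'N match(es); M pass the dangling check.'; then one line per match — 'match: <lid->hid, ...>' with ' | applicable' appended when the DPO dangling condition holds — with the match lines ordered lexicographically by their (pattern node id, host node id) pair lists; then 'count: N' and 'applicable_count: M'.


2 match(es); 0 pass the dangling check.
match: 0->5, 1->3, 2->1, 3->2, 4->4
match: 0->9, 1->3, 2->1, 3->2, 4->7
count: 2
applicable_count: 0
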